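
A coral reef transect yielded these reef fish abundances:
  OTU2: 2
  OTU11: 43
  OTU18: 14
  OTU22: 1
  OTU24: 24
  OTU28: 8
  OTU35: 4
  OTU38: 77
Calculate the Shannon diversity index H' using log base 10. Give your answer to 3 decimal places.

Total N = 2+43+14+1+24+8+4+77 = 173, so the proportions are 0.01156, 0.24855, 0.08092, 0.00578, 0.13873, 0.04624, 0.02312, 0.44509 (working shown to 5 dp, full precision carried).
Each pᵢ log₁₀ pᵢ term: 0.01156×(-1.93702)=-0.02239, 0.24855×(-0.60458)=-0.15027, 0.08092×(-1.09192)=-0.08836, 0.00578×(-2.23805)=-0.01294, 0.13873×(-0.85783)=-0.11901, 0.04624×(-1.33496)=-0.06173, 0.02312×(-1.63599)=-0.03783, 0.44509×(-0.35156)=-0.15647.
Sum = -0.64900, so H' = 0.649.

0.649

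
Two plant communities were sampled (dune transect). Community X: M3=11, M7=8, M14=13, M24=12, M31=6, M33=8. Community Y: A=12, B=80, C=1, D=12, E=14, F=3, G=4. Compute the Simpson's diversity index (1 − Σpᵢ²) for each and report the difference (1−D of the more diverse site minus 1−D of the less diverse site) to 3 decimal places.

0.257

Community X: N=58, proportions 0.1896552, 0.137931, 0.2241379, 0.2068966, 0.1034483, 0.137931, giving 1−D = 0.8222354 (working shown to 7 dp, full precision carried).
Community Y: N=126, proportions 0.0952381, 0.6349206, 0.0079365, 0.0952381, 0.1111111, 0.0238095, 0.031746, giving 1−D = 0.5647518.
Difference = |0.8222354 − 0.5647518| = 0.2574836, i.e. 0.257 to 3 decimal places.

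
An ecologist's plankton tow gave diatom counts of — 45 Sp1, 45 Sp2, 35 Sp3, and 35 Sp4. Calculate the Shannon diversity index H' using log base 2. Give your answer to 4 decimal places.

1.9887

Total N = 45+45+35+35 = 160, so the proportions are 0.28125, 0.28125, 0.21875, 0.21875 (working shown to 6 dp, full precision carried).
Each pᵢ log₂ pᵢ term: 0.28125×(-1.830075)=-0.514709, 0.28125×(-1.830075)=-0.514709, 0.21875×(-2.192645)=-0.479641, 0.21875×(-2.192645)=-0.479641.
Sum = -1.988699, so H' = 1.9887.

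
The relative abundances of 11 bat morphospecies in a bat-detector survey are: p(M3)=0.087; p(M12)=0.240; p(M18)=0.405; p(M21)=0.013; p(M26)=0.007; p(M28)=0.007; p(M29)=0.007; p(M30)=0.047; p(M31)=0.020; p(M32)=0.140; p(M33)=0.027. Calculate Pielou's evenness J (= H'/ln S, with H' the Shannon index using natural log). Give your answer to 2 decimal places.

H' = −Σ pᵢ ln pᵢ = −((-0.2124) + (-0.3425) + (-0.3661) + (-0.0565) + (-0.0347) + (-0.0347) + (-0.0347) + (-0.1437) + (-0.0782) + (-0.2753) + (-0.0975)) = 1.6764 (working shown to 4 dp, full precision carried).
With S = 11 species, ln S = 2.3979, so J = 1.6764/2.3979 = 0.6991, i.e. 0.70 to 2 decimal places.

0.70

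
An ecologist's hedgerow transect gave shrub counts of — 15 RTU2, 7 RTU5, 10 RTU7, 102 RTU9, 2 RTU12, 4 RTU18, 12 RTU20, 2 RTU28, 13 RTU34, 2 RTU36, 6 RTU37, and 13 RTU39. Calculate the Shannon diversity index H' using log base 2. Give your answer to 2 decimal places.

2.44

Total N = 15+7+10+102+2+4+12+2+13+2+6+13 = 188, so the proportions are 0.0798, 0.0372, 0.0532, 0.5426, 0.0106, 0.0213, 0.0638, 0.0106, 0.0691, 0.0106, 0.0319, 0.0691 (working shown to 4 dp, full precision carried).
Each pᵢ log₂ pᵢ term: 0.0798×(-3.6477)=-0.2910, 0.0372×(-4.7472)=-0.1768, 0.0532×(-4.2327)=-0.2251, 0.5426×(-0.8822)=-0.4786, 0.0106×(-6.5546)=-0.0697, 0.0213×(-5.5546)=-0.1182, 0.0638×(-3.9696)=-0.2534, 0.0106×(-6.5546)=-0.0697, 0.0691×(-3.8541)=-0.2665, 0.0106×(-6.5546)=-0.0697, 0.0319×(-4.9696)=-0.1586, 0.0691×(-3.8541)=-0.2665.
Sum = -2.4439, so H' = 2.44.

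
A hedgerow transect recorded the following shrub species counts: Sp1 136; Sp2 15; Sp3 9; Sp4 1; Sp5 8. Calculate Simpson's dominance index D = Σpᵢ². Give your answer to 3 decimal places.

Total N = 136+15+9+1+8 = 169, so the proportions are 0.80473, 0.08876, 0.05325, 0.00592, 0.04734 (working shown to 5 dp, full precision carried).
D = 0.80473² + 0.08876² + 0.05325² + 0.00592² + 0.04734² = 0.64760 + 0.00788 + 0.00284 + 0.00004 + 0.00224 = 0.66059.
To 3 decimal places, D = 0.661.

0.661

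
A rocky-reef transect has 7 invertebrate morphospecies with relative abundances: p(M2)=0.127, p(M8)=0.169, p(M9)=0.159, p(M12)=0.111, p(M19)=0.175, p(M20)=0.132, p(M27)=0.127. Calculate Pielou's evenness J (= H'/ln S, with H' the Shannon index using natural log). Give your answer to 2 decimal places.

H' = −Σ pᵢ ln pᵢ = −((-0.2621) + (-0.3005) + (-0.2924) + (-0.2440) + (-0.3050) + (-0.2673) + (-0.2621)) = 1.9333 (working shown to 4 dp, full precision carried).
With S = 7 species, ln S = 1.9459, so J = 1.9333/1.9459 = 0.9935, i.e. 0.99 to 2 decimal places.

0.99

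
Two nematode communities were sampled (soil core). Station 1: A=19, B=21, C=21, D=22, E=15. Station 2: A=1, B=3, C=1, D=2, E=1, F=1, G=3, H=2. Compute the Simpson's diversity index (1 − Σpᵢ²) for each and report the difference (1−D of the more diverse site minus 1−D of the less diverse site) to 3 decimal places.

Station 1: N=98, proportions 0.19388, 0.21429, 0.21429, 0.22449, 0.15306, giving 1−D = 0.79675 (working shown to 5 dp, full precision carried).
Station 2: N=14, proportions 0.07143, 0.21429, 0.07143, 0.14286, 0.07143, 0.07143, 0.21429, 0.14286, giving 1−D = 0.84694.
Difference = |0.79675 − 0.84694| = 0.05019, i.e. 0.050 to 3 decimal places.

0.050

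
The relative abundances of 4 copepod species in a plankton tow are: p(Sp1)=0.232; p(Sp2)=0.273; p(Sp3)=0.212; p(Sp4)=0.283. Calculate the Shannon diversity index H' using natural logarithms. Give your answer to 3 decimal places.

1.379

Each pᵢ ln pᵢ term (working shown to 5 dp, full precision carried): 0.232×(-1.46102)=-0.33896, 0.273×(-1.29828)=-0.35443, 0.212×(-1.55117)=-0.32885, 0.283×(-1.26231)=-0.35723.
Sum = -1.37947, so H' = 1.379.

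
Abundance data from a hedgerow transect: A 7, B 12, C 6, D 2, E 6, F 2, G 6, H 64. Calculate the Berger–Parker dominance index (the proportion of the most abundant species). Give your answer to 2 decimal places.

Total N = 7+12+6+2+6+2+6+64 = 105, so the proportions are 0.0667, 0.1143, 0.0571, 0.019, 0.0571, 0.019, 0.0571, 0.6095 (working shown to 4 dp, full precision carried).
The largest proportion is 0.6095, i.e. d = 0.61 to 2 decimal places.

0.61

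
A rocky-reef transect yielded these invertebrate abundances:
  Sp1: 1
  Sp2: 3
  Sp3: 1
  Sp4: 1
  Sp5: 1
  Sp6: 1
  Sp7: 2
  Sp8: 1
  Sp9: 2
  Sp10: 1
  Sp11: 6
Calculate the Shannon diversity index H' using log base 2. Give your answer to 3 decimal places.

3.109

Total N = 1+3+1+1+1+1+2+1+2+1+6 = 20, so the proportions are 0.05, 0.15, 0.05, 0.05, 0.05, 0.05, 0.1, 0.05, 0.1, 0.05, 0.3 (working shown to 5 dp, full precision carried).
Each pᵢ log₂ pᵢ term: 0.05×(-4.32193)=-0.21610, 0.15×(-2.73697)=-0.41054, 0.05×(-4.32193)=-0.21610, 0.05×(-4.32193)=-0.21610, 0.05×(-4.32193)=-0.21610, 0.05×(-4.32193)=-0.21610, 0.1×(-3.32193)=-0.33219, 0.05×(-4.32193)=-0.21610, 0.1×(-3.32193)=-0.33219, 0.05×(-4.32193)=-0.21610, 0.3×(-1.73697)=-0.52109.
Sum = -3.10869, so H' = 3.109.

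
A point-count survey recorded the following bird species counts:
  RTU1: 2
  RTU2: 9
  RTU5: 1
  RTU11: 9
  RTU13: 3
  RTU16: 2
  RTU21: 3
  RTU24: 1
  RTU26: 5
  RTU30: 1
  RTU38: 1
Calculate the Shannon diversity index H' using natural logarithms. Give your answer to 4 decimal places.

2.0714

Total N = 2+9+1+9+3+2+3+1+5+1+1 = 37, so the proportions are 0.054054, 0.243243, 0.027027, 0.243243, 0.081081, 0.054054, 0.081081, 0.027027, 0.135135, 0.027027, 0.027027 (working shown to 6 dp, full precision carried).
Each pᵢ ln pᵢ term: 0.054054×(-2.917771)=-0.157717, 0.243243×(-1.413693)=-0.343871, 0.027027×(-3.610918)=-0.097592, 0.243243×(-1.413693)=-0.343871, 0.081081×(-2.512306)=-0.203700, 0.054054×(-2.917771)=-0.157717, 0.081081×(-2.512306)=-0.203700, 0.027027×(-3.610918)=-0.097592, 0.135135×(-2.001480)=-0.270470, 0.027027×(-3.610918)=-0.097592, 0.027027×(-3.610918)=-0.097592.
Sum = -2.071418, so H' = 2.0714.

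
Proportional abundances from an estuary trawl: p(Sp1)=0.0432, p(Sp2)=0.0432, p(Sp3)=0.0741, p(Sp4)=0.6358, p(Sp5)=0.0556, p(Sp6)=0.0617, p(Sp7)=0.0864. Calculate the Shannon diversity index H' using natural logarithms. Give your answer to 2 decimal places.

1.30

Each pᵢ ln pᵢ term (working shown to 4 dp, full precision carried): 0.0432×(-3.1419)=-0.1357, 0.0432×(-3.1419)=-0.1357, 0.0741×(-2.6023)=-0.1928, 0.6358×(-0.4529)=-0.2879, 0.0556×(-2.8896)=-0.1607, 0.0617×(-2.7855)=-0.1719, 0.0864×(-2.4488)=-0.2116.
Sum = -1.2963, so H' = 1.30.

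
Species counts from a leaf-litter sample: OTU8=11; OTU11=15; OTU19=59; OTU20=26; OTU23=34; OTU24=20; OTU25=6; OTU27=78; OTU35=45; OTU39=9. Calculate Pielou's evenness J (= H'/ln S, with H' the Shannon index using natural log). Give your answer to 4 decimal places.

0.8851

Total N = 11+15+59+26+34+20+6+78+45+9 = 303, so the proportions are 0.036304, 0.049505, 0.194719, 0.085809, 0.112211, 0.066007, 0.019802, 0.257426, 0.148515, 0.029703 (working shown to 6 dp, full precision carried).
H' = −Σ pᵢ ln pᵢ = −((-0.120377) + (-0.148796) + (-0.318599) + (-0.210715) + (-0.245448) + (-0.179406) + (-0.077663) + (-0.349333) + (-0.283228) + (-0.104451)) = 2.038015.
With S = 10 species, ln S = 2.302585, so J = 2.038015/2.302585 = 0.885099, i.e. 0.8851 to 4 decimal places.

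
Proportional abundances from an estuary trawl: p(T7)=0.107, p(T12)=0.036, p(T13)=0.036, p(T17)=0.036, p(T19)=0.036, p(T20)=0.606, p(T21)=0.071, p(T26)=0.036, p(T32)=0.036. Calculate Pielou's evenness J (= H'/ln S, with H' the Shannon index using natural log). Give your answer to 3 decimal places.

0.659

H' = −Σ pᵢ ln pᵢ = −((-0.23914) + (-0.11967) + (-0.11967) + (-0.11967) + (-0.11967) + (-0.30353) + (-0.18780) + (-0.11967) + (-0.11967)) = 1.44850 (working shown to 5 dp, full precision carried).
With S = 9 species, ln S = 2.19722, so J = 1.44850/2.19722 = 0.65924, i.e. 0.659 to 3 decimal places.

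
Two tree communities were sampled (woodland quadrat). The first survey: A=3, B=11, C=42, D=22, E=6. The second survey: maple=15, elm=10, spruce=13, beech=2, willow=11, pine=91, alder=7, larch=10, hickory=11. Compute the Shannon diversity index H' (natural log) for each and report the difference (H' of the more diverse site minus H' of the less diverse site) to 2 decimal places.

The first survey: N=84, proportions 0.0357, 0.131, 0.5, 0.2619, 0.0714, giving H' = 1.2712 (working shown to 4 dp, full precision carried).
The second survey: N=170, proportions 0.0882, 0.0588, 0.0765, 0.0118, 0.0647, 0.5353, 0.0412, 0.0588, 0.0647, giving H' = 1.6166.
Difference = |1.2712 − 1.6166| = 0.3454, i.e. 0.35 to 2 decimal places.

0.35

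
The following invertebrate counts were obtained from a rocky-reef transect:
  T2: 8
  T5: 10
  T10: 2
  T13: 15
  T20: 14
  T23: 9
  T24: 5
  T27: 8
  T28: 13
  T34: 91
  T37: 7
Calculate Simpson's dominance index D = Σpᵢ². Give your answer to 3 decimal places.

0.279

Total N = 8+10+2+15+14+9+5+8+13+91+7 = 182, so the proportions are 0.043956, 0.054945, 0.010989, 0.082418, 0.076923, 0.049451, 0.027473, 0.043956, 0.071429, 0.5, 0.038462 (working shown to 6 dp, full precision carried).
D = 0.043956² + 0.054945² + 0.010989² + 0.082418² + 0.076923² + 0.049451² + 0.027473² + 0.043956² + 0.071429² + 0.5² + 0.038462² = 0.001932 + 0.003019 + 0.000121 + 0.006793 + 0.005917 + 0.002445 + 0.000755 + 0.001932 + 0.005102 + 0.250000 + 0.001479 = 0.279495.
To 3 decimal places, D = 0.279.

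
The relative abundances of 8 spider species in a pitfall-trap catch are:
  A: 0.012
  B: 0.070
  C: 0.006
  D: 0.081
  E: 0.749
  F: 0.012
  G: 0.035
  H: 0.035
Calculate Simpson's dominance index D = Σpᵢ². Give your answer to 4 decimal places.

D = 0.012² + 0.07² + 0.006² + 0.081² + 0.749² + 0.012² + 0.035² + 0.035² = 0.000144 + 0.004900 + 0.000036 + 0.006561 + 0.561001 + 0.000144 + 0.001225 + 0.001225 = 0.575236 (working shown to 6 dp, full precision carried).
To 4 decimal places, D = 0.5752.

0.5752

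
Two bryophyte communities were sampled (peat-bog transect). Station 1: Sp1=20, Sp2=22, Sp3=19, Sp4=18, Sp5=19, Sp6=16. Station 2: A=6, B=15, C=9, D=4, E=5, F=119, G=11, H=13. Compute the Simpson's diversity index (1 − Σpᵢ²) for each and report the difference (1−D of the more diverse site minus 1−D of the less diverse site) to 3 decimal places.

Station 1: N=114, proportions 0.1754386, 0.1929825, 0.1666667, 0.1578947, 0.1666667, 0.1403509, giving 1−D = 0.8317944 (working shown to 7 dp, full precision carried).
Station 2: N=182, proportions 0.032967, 0.0824176, 0.0494505, 0.021978, 0.0274725, 0.6538462, 0.0604396, 0.0714286, giving 1−D = 0.5521676.
Difference = |0.8317944 − 0.5521676| = 0.2796268, i.e. 0.280 to 3 decimal places.

0.280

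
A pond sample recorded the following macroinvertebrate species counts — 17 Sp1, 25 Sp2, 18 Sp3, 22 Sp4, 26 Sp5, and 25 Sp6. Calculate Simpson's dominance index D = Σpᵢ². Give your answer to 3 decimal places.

Total N = 17+25+18+22+26+25 = 133, so the proportions are 0.12782, 0.18797, 0.13534, 0.16541, 0.19549, 0.18797 (working shown to 5 dp, full precision carried).
D = 0.12782² + 0.18797² + 0.13534² + 0.16541² + 0.19549² + 0.18797² = 0.01634 + 0.03533 + 0.01832 + 0.02736 + 0.03822 + 0.03533 = 0.17090.
To 3 decimal places, D = 0.171.

0.171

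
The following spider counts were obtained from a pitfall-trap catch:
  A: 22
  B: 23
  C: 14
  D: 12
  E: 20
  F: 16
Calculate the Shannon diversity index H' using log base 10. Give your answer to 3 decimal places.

0.766

Total N = 22+23+14+12+20+16 = 107, so the proportions are 0.20561, 0.21495, 0.13084, 0.11215, 0.18692, 0.14953 (working shown to 5 dp, full precision carried).
Each pᵢ log₁₀ pᵢ term: 0.20561×(-0.68696)=-0.14124, 0.21495×(-0.66766)=-0.14351, 0.13084×(-0.88326)=-0.11557, 0.11215×(-0.95020)=-0.10656, 0.18692×(-0.72835)=-0.13614, 0.14953×(-0.82526)=-0.12340.
Sum = -0.76643, so H' = 0.766.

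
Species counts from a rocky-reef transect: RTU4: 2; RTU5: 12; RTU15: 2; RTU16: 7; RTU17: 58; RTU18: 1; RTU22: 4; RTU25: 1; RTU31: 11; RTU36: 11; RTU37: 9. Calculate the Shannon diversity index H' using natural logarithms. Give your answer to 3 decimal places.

Total N = 2+12+2+7+58+1+4+1+11+11+9 = 118, so the proportions are 0.01695, 0.10169, 0.01695, 0.05932, 0.49153, 0.00847, 0.0339, 0.00847, 0.09322, 0.09322, 0.07627 (working shown to 5 dp, full precision carried).
Each pᵢ ln pᵢ term: 0.01695×(-4.07754)=-0.06911, 0.10169×(-2.28578)=-0.23245, 0.01695×(-4.07754)=-0.06911, 0.05932×(-2.82477)=-0.16757, 0.49153×(-0.71024)=-0.34910, 0.00847×(-4.77068)=-0.04043, 0.0339×(-3.38439)=-0.11473, 0.00847×(-4.77068)=-0.04043, 0.09322×(-2.37279)=-0.22119, 0.09322×(-2.37279)=-0.22119, 0.07627×(-2.57346)=-0.19628.
Sum = -1.72160, so H' = 1.722.

1.722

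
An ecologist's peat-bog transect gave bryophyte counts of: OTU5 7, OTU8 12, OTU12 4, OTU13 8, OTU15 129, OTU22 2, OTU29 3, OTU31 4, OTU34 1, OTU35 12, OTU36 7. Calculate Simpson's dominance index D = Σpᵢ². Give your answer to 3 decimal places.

Total N = 7+12+4+8+129+2+3+4+1+12+7 = 189, so the proportions are 0.03704, 0.06349, 0.02116, 0.04233, 0.68254, 0.01058, 0.01587, 0.02116, 0.00529, 0.06349, 0.03704 (working shown to 5 dp, full precision carried).
D = 0.03704² + 0.06349² + 0.02116² + 0.04233² + 0.68254² + 0.01058² + 0.01587² + 0.02116² + 0.00529² + 0.06349² + 0.03704² = 0.00137 + 0.00403 + 0.00045 + 0.00179 + 0.46586 + 0.00011 + 0.00025 + 0.00045 + 0.00003 + 0.00403 + 0.00137 = 0.47975.
To 3 decimal places, D = 0.480.

0.480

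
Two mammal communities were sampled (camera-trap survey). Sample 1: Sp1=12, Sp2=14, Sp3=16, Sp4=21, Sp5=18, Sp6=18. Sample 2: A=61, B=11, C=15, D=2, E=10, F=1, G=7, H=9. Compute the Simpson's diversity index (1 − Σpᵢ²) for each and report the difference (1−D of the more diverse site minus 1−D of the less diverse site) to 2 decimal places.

Sample 1: N=99, proportions 0.1212, 0.1414, 0.1616, 0.2121, 0.1818, 0.1818, giving 1−D = 0.8281 (working shown to 4 dp, full precision carried).
Sample 2: N=116, proportions 0.5259, 0.0948, 0.1293, 0.0172, 0.0862, 0.0086, 0.0603, 0.0776, giving 1−D = 0.6803.
Difference = |0.8281 − 0.6803| = 0.1478, i.e. 0.15 to 2 decimal places.

0.15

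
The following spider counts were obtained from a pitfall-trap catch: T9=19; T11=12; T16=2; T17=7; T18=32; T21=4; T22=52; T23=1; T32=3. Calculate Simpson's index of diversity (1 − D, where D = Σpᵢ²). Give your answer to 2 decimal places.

Total N = 19+12+2+7+32+4+52+1+3 = 132, so the proportions are 0.1439, 0.0909, 0.0152, 0.053, 0.2424, 0.0303, 0.3939, 0.0076, 0.0227 (working shown to 4 dp, full precision carried).
D = 0.1439² + 0.0909² + 0.0152² + 0.053² + 0.2424² + 0.0303² + 0.3939² + 0.0076² + 0.0227² = 0.0207 + 0.0083 + 0.0002 + 0.0028 + 0.0588 + 0.0009 + 0.1552 + 0.0001 + 0.0005 = 0.2475.
So 1 − D = 0.7525, i.e. 0.75 to 2 decimal places.

0.75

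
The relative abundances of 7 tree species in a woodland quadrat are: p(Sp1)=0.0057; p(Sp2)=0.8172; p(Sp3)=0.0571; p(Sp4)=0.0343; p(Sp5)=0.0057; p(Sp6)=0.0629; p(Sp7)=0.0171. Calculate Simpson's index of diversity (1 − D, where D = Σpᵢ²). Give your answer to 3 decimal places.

D = 0.0057² + 0.8172² + 0.0571² + 0.0343² + 0.0057² + 0.0629² + 0.0171² = 0.00003 + 0.66782 + 0.00326 + 0.00118 + 0.00003 + 0.00396 + 0.00029 = 0.67657 (working shown to 5 dp, full precision carried).
So 1 − D = 0.32343, i.e. 0.323 to 3 decimal places.

0.323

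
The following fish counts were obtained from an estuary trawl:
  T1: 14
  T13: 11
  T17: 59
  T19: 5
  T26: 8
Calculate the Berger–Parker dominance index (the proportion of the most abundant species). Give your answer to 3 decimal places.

Total N = 14+11+59+5+8 = 97, so the proportions are 0.14433, 0.1134, 0.60825, 0.05155, 0.08247 (working shown to 5 dp, full precision carried).
The largest proportion is 0.60825, i.e. d = 0.608 to 3 decimal places.

0.608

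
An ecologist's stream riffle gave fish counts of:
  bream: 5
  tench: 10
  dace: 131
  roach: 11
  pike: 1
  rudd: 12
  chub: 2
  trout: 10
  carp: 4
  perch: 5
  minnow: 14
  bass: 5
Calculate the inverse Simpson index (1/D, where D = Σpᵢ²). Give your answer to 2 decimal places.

2.46

Total N = 5+10+131+11+1+12+2+10+4+5+14+5 = 210, so the proportions are 0.02381, 0.04762, 0.62381, 0.05238, 0.00476, 0.05714, 0.00952, 0.04762, 0.01905, 0.02381, 0.06667, 0.02381 (working shown to 5 dp, full precision carried).
D = 0.02381² + 0.04762² + 0.62381² + 0.05238² + 0.00476² + 0.05714² + 0.00952² + 0.04762² + 0.01905² + 0.02381² + 0.06667² + 0.02381² = 0.00057 + 0.00227 + 0.38914 + 0.00274 + 0.00002 + 0.00327 + 0.00009 + 0.00227 + 0.00036 + 0.00057 + 0.00444 + 0.00057 = 0.40630.
So 1/D = 2.4612, i.e. 2.46 to 2 decimal places.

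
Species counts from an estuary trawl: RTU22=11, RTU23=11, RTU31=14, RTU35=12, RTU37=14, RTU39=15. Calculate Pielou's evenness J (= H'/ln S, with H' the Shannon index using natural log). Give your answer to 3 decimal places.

Total N = 11+11+14+12+14+15 = 77, so the proportions are 0.14286, 0.14286, 0.18182, 0.15584, 0.18182, 0.19481 (working shown to 5 dp, full precision carried).
H' = −Σ pᵢ ln pᵢ = −((-0.27799) + (-0.27799) + (-0.30995) + (-0.28970) + (-0.30995) + (-0.31865)) = 1.78423.
With S = 6 species, ln S = 1.79176, so J = 1.78423/1.79176 = 0.99580, i.e. 0.996 to 3 decimal places.

0.996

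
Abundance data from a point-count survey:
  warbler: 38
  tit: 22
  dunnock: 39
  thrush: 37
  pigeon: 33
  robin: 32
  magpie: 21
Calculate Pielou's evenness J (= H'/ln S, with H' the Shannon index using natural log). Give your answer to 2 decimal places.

Total N = 38+22+39+37+33+32+21 = 222, so the proportions are 0.1712, 0.0991, 0.1757, 0.1667, 0.1486, 0.1441, 0.0946 (working shown to 4 dp, full precision carried).
H' = −Σ pᵢ ln pᵢ = −((-0.3021) + (-0.2291) + (-0.3055) + (-0.2986) + (-0.2833) + (-0.2792) + (-0.2231)) = 1.9210.
With S = 7 species, ln S = 1.9459, so J = 1.9210/1.9459 = 0.9872, i.e. 0.99 to 2 decimal places.

0.99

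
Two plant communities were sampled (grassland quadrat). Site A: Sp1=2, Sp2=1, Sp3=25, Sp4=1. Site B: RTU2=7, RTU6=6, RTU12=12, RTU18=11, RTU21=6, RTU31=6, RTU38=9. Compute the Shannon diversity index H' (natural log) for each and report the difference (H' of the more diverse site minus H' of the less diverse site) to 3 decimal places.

Site A: N=29, proportions 0.06897, 0.03448, 0.86207, 0.03448, giving H' = 0.54460 (working shown to 5 dp, full precision carried).
Site B: N=57, proportions 0.12281, 0.10526, 0.21053, 0.19298, 0.10526, 0.10526, 0.15789, giving H' = 1.90544.
Difference = |0.54460 − 1.90544| = 1.36084, i.e. 1.361 to 3 decimal places.

1.361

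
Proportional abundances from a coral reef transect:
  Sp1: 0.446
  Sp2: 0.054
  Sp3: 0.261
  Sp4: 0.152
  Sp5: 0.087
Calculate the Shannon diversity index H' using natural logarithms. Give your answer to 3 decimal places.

Each pᵢ ln pᵢ term (working shown to 5 dp, full precision carried): 0.446×(-0.80744)=-0.36012, 0.054×(-2.91877)=-0.15761, 0.261×(-1.34323)=-0.35058, 0.152×(-1.88387)=-0.28635, 0.087×(-2.44185)=-0.21244.
Sum = -1.36710, so H' = 1.367.

1.367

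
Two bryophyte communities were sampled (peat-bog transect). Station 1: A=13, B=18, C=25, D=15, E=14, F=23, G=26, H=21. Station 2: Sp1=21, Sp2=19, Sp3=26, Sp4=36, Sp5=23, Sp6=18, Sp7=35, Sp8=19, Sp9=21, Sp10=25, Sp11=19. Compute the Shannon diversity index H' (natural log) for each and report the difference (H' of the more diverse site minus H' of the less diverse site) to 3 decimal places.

0.319

Station 1: N=155, proportions 0.083871, 0.116129, 0.16129, 0.096774, 0.090323, 0.148387, 0.167742, 0.135484, giving H' = 2.048765 (working shown to 6 dp, full precision carried).
Station 2: N=262, proportions 0.080153, 0.072519, 0.099237, 0.137405, 0.087786, 0.068702, 0.133588, 0.072519, 0.080153, 0.09542, 0.072519, giving H' = 2.368069.
Difference = |2.048765 − 2.368069| = 0.319304, i.e. 0.319 to 3 decimal places.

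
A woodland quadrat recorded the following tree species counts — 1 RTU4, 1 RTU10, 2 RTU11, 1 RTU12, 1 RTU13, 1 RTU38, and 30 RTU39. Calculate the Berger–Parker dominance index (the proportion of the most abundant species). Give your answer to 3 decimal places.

0.811

Total N = 1+1+2+1+1+1+30 = 37, so the proportions are 0.02703, 0.02703, 0.05405, 0.02703, 0.02703, 0.02703, 0.81081 (working shown to 5 dp, full precision carried).
The largest proportion is 0.81081, i.e. d = 0.811 to 3 decimal places.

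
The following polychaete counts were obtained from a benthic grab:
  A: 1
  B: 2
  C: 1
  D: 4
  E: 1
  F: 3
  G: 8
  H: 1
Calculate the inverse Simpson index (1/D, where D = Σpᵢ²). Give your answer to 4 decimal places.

4.5464

Total N = 1+2+1+4+1+3+8+1 = 21, so the proportions are 0.04761905, 0.0952381, 0.04761905, 0.19047619, 0.04761905, 0.14285714, 0.38095238, 0.04761905 (working shown to 8 dp, full precision carried).
D = 0.04761905² + 0.0952381² + 0.04761905² + 0.19047619² + 0.04761905² + 0.14285714² + 0.38095238² + 0.04761905² = 0.00226757 + 0.00907029 + 0.00226757 + 0.03628118 + 0.00226757 + 0.02040816 + 0.14512472 + 0.00226757 = 0.21995465.
So 1/D = 4.546392, i.e. 4.5464 to 4 decimal places.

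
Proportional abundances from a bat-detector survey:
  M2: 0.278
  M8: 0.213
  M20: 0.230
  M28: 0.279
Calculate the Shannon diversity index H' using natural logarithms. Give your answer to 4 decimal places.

1.3795

Each pᵢ ln pᵢ term (working shown to 6 dp, full precision carried): 0.278×(-1.280134)=-0.355877, 0.213×(-1.546463)=-0.329397, 0.23×(-1.469676)=-0.338025, 0.279×(-1.276543)=-0.356156.
Sum = -1.379455, so H' = 1.3795.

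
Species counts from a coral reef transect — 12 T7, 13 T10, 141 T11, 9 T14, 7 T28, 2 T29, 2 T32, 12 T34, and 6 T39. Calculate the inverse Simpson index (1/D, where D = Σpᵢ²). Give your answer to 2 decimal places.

Total N = 12+13+141+9+7+2+2+12+6 = 204, so the proportions are 0.05882, 0.06373, 0.69118, 0.04412, 0.03431, 0.0098, 0.0098, 0.05882, 0.02941 (working shown to 5 dp, full precision carried).
D = 0.05882² + 0.06373² + 0.69118² + 0.04412² + 0.03431² + 0.0098² + 0.0098² + 0.05882² + 0.02941² = 0.00346 + 0.00406 + 0.47772 + 0.00195 + 0.00118 + 0.00010 + 0.00010 + 0.00346 + 0.00087 = 0.49289.
So 1/D = 2.0289, i.e. 2.03 to 2 decimal places.

2.03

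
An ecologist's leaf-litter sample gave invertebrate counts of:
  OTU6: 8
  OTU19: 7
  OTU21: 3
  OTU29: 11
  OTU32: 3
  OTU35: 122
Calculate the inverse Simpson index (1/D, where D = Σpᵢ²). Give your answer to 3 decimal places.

1.567

Total N = 8+7+3+11+3+122 = 154, so the proportions are 0.051948, 0.045455, 0.019481, 0.071429, 0.019481, 0.792208 (working shown to 6 dp, full precision carried).
D = 0.051948² + 0.045455² + 0.019481² + 0.071429² + 0.019481² + 0.792208² = 0.002699 + 0.002066 + 0.000379 + 0.005102 + 0.000379 + 0.627593 = 0.638219.
So 1/D = 1.56686, i.e. 1.567 to 3 decimal places.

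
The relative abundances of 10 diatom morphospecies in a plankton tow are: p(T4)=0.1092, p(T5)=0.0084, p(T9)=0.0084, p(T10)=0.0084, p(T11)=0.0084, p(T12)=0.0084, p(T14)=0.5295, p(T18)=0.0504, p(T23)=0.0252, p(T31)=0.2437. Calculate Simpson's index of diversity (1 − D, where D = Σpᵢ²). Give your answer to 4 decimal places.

D = 0.1092² + 0.0084² + 0.0084² + 0.0084² + 0.0084² + 0.0084² + 0.5295² + 0.0504² + 0.0252² + 0.2437² = 0.011925 + 0.000071 + 0.000071 + 0.000071 + 0.000071 + 0.000071 + 0.280370 + 0.002540 + 0.000635 + 0.059390 = 0.355213 (working shown to 6 dp, full precision carried).
So 1 − D = 0.644787, i.e. 0.6448 to 4 decimal places.

0.6448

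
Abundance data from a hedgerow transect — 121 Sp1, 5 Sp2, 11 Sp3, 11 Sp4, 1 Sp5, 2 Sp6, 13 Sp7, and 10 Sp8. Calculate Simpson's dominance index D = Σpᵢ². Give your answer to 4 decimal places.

0.5015

Total N = 121+5+11+11+1+2+13+10 = 174, so the proportions are 0.695402, 0.028736, 0.063218, 0.063218, 0.005747, 0.011494, 0.074713, 0.057471 (working shown to 6 dp, full precision carried).
D = 0.695402² + 0.028736² + 0.063218² + 0.063218² + 0.005747² + 0.011494² + 0.074713² + 0.057471² = 0.483584 + 0.000826 + 0.003997 + 0.003997 + 0.000033 + 0.000132 + 0.005582 + 0.003303 = 0.501453.
To 4 decimal places, D = 0.5015.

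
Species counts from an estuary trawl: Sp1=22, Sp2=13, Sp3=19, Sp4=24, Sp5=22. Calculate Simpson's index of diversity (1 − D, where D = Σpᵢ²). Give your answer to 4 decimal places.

0.7926

Total N = 22+13+19+24+22 = 100, so the proportions are 0.22, 0.13, 0.19, 0.24, 0.22 (working shown to 6 dp, full precision carried).
D = 0.22² + 0.13² + 0.19² + 0.24² + 0.22² = 0.048400 + 0.016900 + 0.036100 + 0.057600 + 0.048400 = 0.207400.
So 1 − D = 0.792600, i.e. 0.7926 to 4 decimal places.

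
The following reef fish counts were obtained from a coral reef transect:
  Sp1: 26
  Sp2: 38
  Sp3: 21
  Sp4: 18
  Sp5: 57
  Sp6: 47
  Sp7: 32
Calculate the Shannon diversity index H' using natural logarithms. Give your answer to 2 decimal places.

1.87

Total N = 26+38+21+18+57+47+32 = 239, so the proportions are 0.1088, 0.159, 0.0879, 0.0753, 0.2385, 0.1967, 0.1339 (working shown to 4 dp, full precision carried).
Each pᵢ ln pᵢ term: 0.1088×(-2.2184)=-0.2413, 0.159×(-1.8389)=-0.2924, 0.0879×(-2.4319)=-0.2137, 0.0753×(-2.5861)=-0.1948, 0.2385×(-1.4334)=-0.3419, 0.1967×(-1.6263)=-0.3198, 0.1339×(-2.0107)=-0.2692.
Sum = -1.8731, so H' = 1.87.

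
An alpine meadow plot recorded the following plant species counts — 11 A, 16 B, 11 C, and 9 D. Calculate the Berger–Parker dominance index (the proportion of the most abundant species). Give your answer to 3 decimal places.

Total N = 11+16+11+9 = 47, so the proportions are 0.23404, 0.34043, 0.23404, 0.19149 (working shown to 5 dp, full precision carried).
The largest proportion is 0.34043, i.e. d = 0.340 to 3 decimal places.

0.340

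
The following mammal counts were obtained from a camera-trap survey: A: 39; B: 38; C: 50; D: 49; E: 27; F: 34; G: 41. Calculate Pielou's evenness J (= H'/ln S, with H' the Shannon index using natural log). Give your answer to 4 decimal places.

Total N = 39+38+50+49+27+34+41 = 278, so the proportions are 0.140288, 0.136691, 0.179856, 0.176259, 0.097122, 0.122302, 0.147482 (working shown to 6 dp, full precision carried).
H' = −Σ pᵢ ln pᵢ = −((-0.275534) + (-0.272019) + (-0.308561) + (-0.305951) + (-0.226468) + (-0.256989) + (-0.282288)) = 1.927809.
With S = 7 species, ln S = 1.945910, so J = 1.927809/1.945910 = 0.990698, i.e. 0.9907 to 4 decimal places.

0.9907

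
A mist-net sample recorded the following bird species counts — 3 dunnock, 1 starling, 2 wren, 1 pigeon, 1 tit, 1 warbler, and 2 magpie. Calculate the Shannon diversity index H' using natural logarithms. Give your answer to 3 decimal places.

1.846

Total N = 3+1+2+1+1+1+2 = 11, so the proportions are 0.27273, 0.09091, 0.18182, 0.09091, 0.09091, 0.09091, 0.18182 (working shown to 5 dp, full precision carried).
Each pᵢ ln pᵢ term: 0.27273×(-1.29928)=-0.35435, 0.09091×(-2.39790)=-0.21799, 0.18182×(-1.70475)=-0.30995, 0.09091×(-2.39790)=-0.21799, 0.09091×(-2.39790)=-0.21799, 0.09091×(-2.39790)=-0.21799, 0.18182×(-1.70475)=-0.30995.
Sum = -1.84622, so H' = 1.846.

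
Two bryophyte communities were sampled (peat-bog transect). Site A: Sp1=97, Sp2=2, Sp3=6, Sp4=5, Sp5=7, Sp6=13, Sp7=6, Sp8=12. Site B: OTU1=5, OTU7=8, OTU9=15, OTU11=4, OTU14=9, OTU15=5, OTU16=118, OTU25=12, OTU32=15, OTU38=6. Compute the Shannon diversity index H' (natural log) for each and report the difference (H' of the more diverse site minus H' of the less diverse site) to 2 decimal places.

Site A: N=148, proportions 0.6554, 0.0135, 0.0405, 0.0338, 0.0473, 0.0878, 0.0405, 0.0811, giving H' = 1.2711 (working shown to 4 dp, full precision carried).
Site B: N=197, proportions 0.0254, 0.0406, 0.0761, 0.0203, 0.0457, 0.0254, 0.599, 0.0609, 0.0761, 0.0305, giving H' = 1.5126.
Difference = |1.2711 − 1.5126| = 0.2415, i.e. 0.24 to 2 decimal places.

0.24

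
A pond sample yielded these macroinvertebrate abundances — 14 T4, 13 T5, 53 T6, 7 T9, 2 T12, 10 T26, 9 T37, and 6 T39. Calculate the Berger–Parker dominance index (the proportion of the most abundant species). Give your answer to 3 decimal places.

0.465

Total N = 14+13+53+7+2+10+9+6 = 114, so the proportions are 0.12281, 0.11404, 0.46491, 0.0614, 0.01754, 0.08772, 0.07895, 0.05263 (working shown to 5 dp, full precision carried).
The largest proportion is 0.46491, i.e. d = 0.465 to 3 decimal places.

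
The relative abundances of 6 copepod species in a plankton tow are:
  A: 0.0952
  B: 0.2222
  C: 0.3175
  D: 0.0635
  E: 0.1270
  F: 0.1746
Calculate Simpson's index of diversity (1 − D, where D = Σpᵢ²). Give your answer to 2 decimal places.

0.79

D = 0.0952² + 0.2222² + 0.3175² + 0.0635² + 0.127² + 0.1746² = 0.0091 + 0.0494 + 0.1008 + 0.0040 + 0.0161 + 0.0305 = 0.2099 (working shown to 4 dp, full precision carried).
So 1 − D = 0.7901, i.e. 0.79 to 2 decimal places.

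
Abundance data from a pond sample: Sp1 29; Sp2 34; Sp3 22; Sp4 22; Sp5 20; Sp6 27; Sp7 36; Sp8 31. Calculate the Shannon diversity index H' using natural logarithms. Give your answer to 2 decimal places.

Total N = 29+34+22+22+20+27+36+31 = 221, so the proportions are 0.1312, 0.1538, 0.0995, 0.0995, 0.0905, 0.1222, 0.1629, 0.1403 (working shown to 4 dp, full precision carried).
Each pᵢ ln pᵢ term: 0.1312×(-2.0309)=-0.2665, 0.1538×(-1.8718)=-0.2880, 0.0995×(-2.3071)=-0.2297, 0.0995×(-2.3071)=-0.2297, 0.0905×(-2.4024)=-0.2174, 0.1222×(-2.1023)=-0.2568, 0.1629×(-1.8146)=-0.2956, 0.1403×(-1.9642)=-0.2755.
Sum = -2.0592, so H' = 2.06.

2.06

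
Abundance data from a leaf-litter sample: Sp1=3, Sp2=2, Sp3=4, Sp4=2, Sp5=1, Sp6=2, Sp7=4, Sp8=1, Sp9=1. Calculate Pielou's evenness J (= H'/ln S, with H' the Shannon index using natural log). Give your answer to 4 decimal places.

0.9414

Total N = 3+2+4+2+1+2+4+1+1 = 20, so the proportions are 0.15, 0.1, 0.2, 0.1, 0.05, 0.1, 0.2, 0.05, 0.05 (working shown to 6 dp, full precision carried).
H' = −Σ pᵢ ln pᵢ = −((-0.284568) + (-0.230259) + (-0.321888) + (-0.230259) + (-0.149787) + (-0.230259) + (-0.321888) + (-0.149787) + (-0.149787)) = 2.068479.
With S = 9 species, ln S = 2.197225, so J = 2.068479/2.197225 = 0.941405, i.e. 0.9414 to 4 decimal places.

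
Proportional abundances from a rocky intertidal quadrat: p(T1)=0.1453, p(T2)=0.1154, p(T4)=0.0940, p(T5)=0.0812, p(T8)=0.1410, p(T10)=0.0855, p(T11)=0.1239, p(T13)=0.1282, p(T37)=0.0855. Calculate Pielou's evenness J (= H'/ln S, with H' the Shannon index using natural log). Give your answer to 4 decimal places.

H' = −Σ pᵢ ln pᵢ = −((-0.280277) + (-0.249189) + (-0.222259) + (-0.203880) + (-0.276218) + (-0.210265) + (-0.258738) + (-0.263344) + (-0.210265)) = 2.174436 (working shown to 6 dp, full precision carried).
With S = 9 species, ln S = 2.197225, so J = 2.174436/2.197225 = 0.989628, i.e. 0.9896 to 4 decimal places.

0.9896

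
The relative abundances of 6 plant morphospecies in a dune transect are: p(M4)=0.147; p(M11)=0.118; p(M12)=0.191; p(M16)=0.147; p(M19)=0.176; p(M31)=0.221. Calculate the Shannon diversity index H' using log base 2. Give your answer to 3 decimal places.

2.556

Each pᵢ log₂ pᵢ term (working shown to 5 dp, full precision carried): 0.147×(-2.76611)=-0.40662, 0.118×(-3.08314)=-0.36381, 0.191×(-2.38836)=-0.45618, 0.147×(-2.76611)=-0.40662, 0.176×(-2.50635)=-0.44112, 0.221×(-2.17788)=-0.48131.
Sum = -2.55565, so H' = 2.556.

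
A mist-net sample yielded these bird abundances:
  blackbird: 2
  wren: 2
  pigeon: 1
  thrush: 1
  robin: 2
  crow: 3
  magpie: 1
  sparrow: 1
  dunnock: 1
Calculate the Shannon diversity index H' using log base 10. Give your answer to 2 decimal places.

Total N = 2+2+1+1+2+3+1+1+1 = 14, so the proportions are 0.14286, 0.14286, 0.07143, 0.07143, 0.14286, 0.21429, 0.07143, 0.07143, 0.07143 (working shown to 5 dp, full precision carried).
Each pᵢ log₁₀ pᵢ term: 0.14286×(-0.84510)=-0.12073, 0.14286×(-0.84510)=-0.12073, 0.07143×(-1.14613)=-0.08187, 0.07143×(-1.14613)=-0.08187, 0.14286×(-0.84510)=-0.12073, 0.21429×(-0.66901)=-0.14336, 0.07143×(-1.14613)=-0.08187, 0.07143×(-1.14613)=-0.08187, 0.07143×(-1.14613)=-0.08187.
Sum = -0.91487, so H' = 0.91.

0.91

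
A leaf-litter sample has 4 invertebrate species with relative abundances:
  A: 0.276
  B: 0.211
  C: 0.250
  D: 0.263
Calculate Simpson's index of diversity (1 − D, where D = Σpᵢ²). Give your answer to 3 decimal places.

0.748

D = 0.276² + 0.211² + 0.25² + 0.263² = 0.07618 + 0.04452 + 0.06250 + 0.06917 = 0.25237 (working shown to 5 dp, full precision carried).
So 1 − D = 0.74763, i.e. 0.748 to 3 decimal places.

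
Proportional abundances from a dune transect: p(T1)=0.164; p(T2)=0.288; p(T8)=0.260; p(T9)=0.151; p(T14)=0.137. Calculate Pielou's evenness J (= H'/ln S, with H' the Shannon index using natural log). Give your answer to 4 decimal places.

0.9712

H' = −Σ pᵢ ln pᵢ = −((-0.296494) + (-0.358501) + (-0.350239) + (-0.285462) + (-0.272325)) = 1.563021 (working shown to 6 dp, full precision carried).
With S = 5 species, ln S = 1.609438, so J = 1.563021/1.609438 = 0.971159, i.e. 0.9712 to 4 decimal places.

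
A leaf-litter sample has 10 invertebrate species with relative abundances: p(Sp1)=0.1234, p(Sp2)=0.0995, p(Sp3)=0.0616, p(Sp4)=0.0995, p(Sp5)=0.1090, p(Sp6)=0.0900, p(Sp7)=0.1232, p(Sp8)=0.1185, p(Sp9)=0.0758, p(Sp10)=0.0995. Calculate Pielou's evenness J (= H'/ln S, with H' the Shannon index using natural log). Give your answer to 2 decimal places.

H' = −Σ pᵢ ln pᵢ = −((-0.2582) + (-0.2296) + (-0.1717) + (-0.2296) + (-0.2416) + (-0.2167) + (-0.2580) + (-0.2527) + (-0.1955) + (-0.2296)) = 2.2833 (working shown to 4 dp, full precision carried).
With S = 10 species, ln S = 2.3026, so J = 2.2833/2.3026 = 0.9916, i.e. 0.99 to 2 decimal places.

0.99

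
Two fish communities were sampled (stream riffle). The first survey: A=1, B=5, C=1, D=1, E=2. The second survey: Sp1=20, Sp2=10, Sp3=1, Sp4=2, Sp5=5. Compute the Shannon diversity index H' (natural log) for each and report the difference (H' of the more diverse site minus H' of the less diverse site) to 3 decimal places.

The first survey: N=10, proportions 0.1, 0.5, 0.1, 0.1, 0.2, giving H' = 1.359237 (working shown to 6 dp, full precision carried).
The second survey: N=38, proportions 0.526316, 0.263158, 0.026316, 0.052632, 0.131579, giving H' = 1.206692.
Difference = |1.359237 − 1.206692| = 0.152545, i.e. 0.153 to 3 decimal places.

0.153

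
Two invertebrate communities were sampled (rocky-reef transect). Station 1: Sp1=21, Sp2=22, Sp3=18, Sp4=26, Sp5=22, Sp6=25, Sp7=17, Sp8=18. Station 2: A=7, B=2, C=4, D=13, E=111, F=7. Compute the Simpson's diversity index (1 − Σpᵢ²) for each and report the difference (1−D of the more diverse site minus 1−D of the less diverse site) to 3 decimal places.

Station 1: N=169, proportions 0.12426, 0.13018, 0.10651, 0.15385, 0.13018, 0.14793, 0.10059, 0.10651, giving 1−D = 0.87231 (working shown to 5 dp, full precision carried).
Station 2: N=144, proportions 0.04861, 0.01389, 0.02778, 0.09028, 0.77083, 0.04861, giving 1−D = 0.39198.
Difference = |0.87231 − 0.39198| = 0.48033, i.e. 0.480 to 3 decimal places.

0.480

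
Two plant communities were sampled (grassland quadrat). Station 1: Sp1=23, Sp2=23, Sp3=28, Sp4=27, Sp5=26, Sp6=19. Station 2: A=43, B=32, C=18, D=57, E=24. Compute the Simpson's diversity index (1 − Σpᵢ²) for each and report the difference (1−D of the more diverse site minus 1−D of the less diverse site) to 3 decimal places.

Station 1: N=146, proportions 0.15753, 0.15753, 0.19178, 0.18493, 0.17808, 0.13014, giving 1−D = 0.83074 (working shown to 5 dp, full precision carried).
Station 2: N=174, proportions 0.24713, 0.18391, 0.10345, 0.32759, 0.13793, giving 1−D = 0.76807.
Difference = |0.83074 − 0.76807| = 0.06267, i.e. 0.063 to 3 decimal places.

0.063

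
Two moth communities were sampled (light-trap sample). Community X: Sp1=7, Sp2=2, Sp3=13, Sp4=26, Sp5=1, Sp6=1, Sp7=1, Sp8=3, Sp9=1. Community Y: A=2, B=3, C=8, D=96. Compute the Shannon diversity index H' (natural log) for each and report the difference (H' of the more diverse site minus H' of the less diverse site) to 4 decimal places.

Community X: N=55, proportions 0.1272727, 0.0363636, 0.2363636, 0.4727273, 0.0181818, 0.0181818, 0.0181818, 0.0545455, 0.0181818, giving H' = 1.5280904 (working shown to 7 dp, full precision carried).
Community Y: N=109, proportions 0.0183486, 0.0275229, 0.0733945, 0.8807339, giving H' = 0.4757966.
Difference = |1.5280904 − 0.4757966| = 1.0522938, i.e. 1.0523 to 4 decimal places.

1.0523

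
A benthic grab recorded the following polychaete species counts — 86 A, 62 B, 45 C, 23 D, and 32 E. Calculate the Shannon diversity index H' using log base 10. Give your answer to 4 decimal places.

Total N = 86+62+45+23+32 = 248, so the proportions are 0.346774, 0.25, 0.181452, 0.092742, 0.129032 (working shown to 6 dp, full precision carried).
Each pᵢ log₁₀ pᵢ term: 0.346774×(-0.459953)=-0.159500, 0.25×(-0.602060)=-0.150515, 0.181452×(-0.741239)=-0.134499, 0.092742×(-1.032724)=-0.095777, 0.129032×(-0.889302)=-0.114749.
Sum = -0.655039, so H' = 0.6550.

0.6550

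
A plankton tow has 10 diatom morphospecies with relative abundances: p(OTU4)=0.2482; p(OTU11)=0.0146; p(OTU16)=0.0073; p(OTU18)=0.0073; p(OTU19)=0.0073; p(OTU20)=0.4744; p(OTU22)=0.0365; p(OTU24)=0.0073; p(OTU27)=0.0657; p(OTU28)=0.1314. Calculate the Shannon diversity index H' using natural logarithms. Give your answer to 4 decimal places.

1.4714

Each pᵢ ln pᵢ term (working shown to 6 dp, full precision carried): 0.2482×(-1.393520)=-0.345872, 0.0146×(-4.226734)=-0.061710, 0.0073×(-4.919881)=-0.035915, 0.0073×(-4.919881)=-0.035915, 0.0073×(-4.919881)=-0.035915, 0.4744×(-0.745704)=-0.353762, 0.0365×(-3.310443)=-0.120831, 0.0073×(-4.919881)=-0.035915, 0.0657×(-2.722656)=-0.178879, 0.1314×(-2.029509)=-0.266678.
Sum = -1.471392, so H' = 1.4714.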